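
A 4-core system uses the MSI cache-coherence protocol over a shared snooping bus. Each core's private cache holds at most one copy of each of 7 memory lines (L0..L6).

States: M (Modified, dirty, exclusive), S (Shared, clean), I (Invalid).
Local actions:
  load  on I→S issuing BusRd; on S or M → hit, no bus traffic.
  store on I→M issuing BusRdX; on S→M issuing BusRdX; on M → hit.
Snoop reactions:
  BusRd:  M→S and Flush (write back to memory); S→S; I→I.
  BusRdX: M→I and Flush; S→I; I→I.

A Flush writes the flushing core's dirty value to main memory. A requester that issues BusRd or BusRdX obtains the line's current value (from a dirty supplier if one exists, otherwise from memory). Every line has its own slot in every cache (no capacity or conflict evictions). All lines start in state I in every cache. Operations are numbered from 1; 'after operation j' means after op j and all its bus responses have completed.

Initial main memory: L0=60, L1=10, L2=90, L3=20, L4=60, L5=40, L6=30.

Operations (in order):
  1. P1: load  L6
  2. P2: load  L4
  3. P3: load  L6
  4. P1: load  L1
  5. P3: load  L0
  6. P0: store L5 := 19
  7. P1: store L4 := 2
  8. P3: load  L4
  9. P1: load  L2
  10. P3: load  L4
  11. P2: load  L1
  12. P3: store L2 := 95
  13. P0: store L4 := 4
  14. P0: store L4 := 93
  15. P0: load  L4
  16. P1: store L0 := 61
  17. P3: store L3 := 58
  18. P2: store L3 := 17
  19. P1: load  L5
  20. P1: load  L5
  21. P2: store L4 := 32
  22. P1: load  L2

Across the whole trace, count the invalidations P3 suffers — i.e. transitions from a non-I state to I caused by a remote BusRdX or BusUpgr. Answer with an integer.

[1] P1: load  L6 | P0:I, P1:S(30), P2:I, P3:I | bus: BusRd
[2] P2: load  L4 | P0:I, P1:I, P2:S(60), P3:I | bus: BusRd
[3] P3: load  L6 | P0:I, P1:S(30), P2:I, P3:S(30) | bus: BusRd
[4] P1: load  L1 | P0:I, P1:S(10), P2:I, P3:I | bus: BusRd
[5] P3: load  L0 | P0:I, P1:I, P2:I, P3:S(60) | bus: BusRd
[6] P0: store L5 := 19 | P0:M(19), P1:I, P2:I, P3:I | bus: BusRdX
[7] P1: store L4 := 2 | P0:I, P1:M(2), P2:I, P3:I | bus: BusRdX
[8] P3: load  L4 | P0:I, P1:S(2), P2:I, P3:S(2) | bus: BusRd,Flush
[9] P1: load  L2 | P0:I, P1:S(90), P2:I, P3:I | bus: BusRd
[10] P3: load  L4 | P0:I, P1:S(2), P2:I, P3:S(2) | bus: none
[11] P2: load  L1 | P0:I, P1:S(10), P2:S(10), P3:I | bus: BusRd
[12] P3: store L2 := 95 | P0:I, P1:I, P2:I, P3:M(95) | bus: BusRdX
[13] P0: store L4 := 4 | P0:M(4), P1:I, P2:I, P3:I | bus: BusRdX
[14] P0: store L4 := 93 | P0:M(93), P1:I, P2:I, P3:I | bus: none
[15] P0: load  L4 | P0:M(93), P1:I, P2:I, P3:I | bus: none
[16] P1: store L0 := 61 | P0:I, P1:M(61), P2:I, P3:I | bus: BusRdX
[17] P3: store L3 := 58 | P0:I, P1:I, P2:I, P3:M(58) | bus: BusRdX
[18] P2: store L3 := 17 | P0:I, P1:I, P2:M(17), P3:I | bus: BusRdX,Flush
[19] P1: load  L5 | P0:S(19), P1:S(19), P2:I, P3:I | bus: BusRd,Flush
[20] P1: load  L5 | P0:S(19), P1:S(19), P2:I, P3:I | bus: none
[21] P2: store L4 := 32 | P0:I, P1:I, P2:M(32), P3:I | bus: BusRdX,Flush
[22] P1: load  L2 | P0:I, P1:S(95), P2:I, P3:S(95) | bus: BusRd,Flush

invalidations = 3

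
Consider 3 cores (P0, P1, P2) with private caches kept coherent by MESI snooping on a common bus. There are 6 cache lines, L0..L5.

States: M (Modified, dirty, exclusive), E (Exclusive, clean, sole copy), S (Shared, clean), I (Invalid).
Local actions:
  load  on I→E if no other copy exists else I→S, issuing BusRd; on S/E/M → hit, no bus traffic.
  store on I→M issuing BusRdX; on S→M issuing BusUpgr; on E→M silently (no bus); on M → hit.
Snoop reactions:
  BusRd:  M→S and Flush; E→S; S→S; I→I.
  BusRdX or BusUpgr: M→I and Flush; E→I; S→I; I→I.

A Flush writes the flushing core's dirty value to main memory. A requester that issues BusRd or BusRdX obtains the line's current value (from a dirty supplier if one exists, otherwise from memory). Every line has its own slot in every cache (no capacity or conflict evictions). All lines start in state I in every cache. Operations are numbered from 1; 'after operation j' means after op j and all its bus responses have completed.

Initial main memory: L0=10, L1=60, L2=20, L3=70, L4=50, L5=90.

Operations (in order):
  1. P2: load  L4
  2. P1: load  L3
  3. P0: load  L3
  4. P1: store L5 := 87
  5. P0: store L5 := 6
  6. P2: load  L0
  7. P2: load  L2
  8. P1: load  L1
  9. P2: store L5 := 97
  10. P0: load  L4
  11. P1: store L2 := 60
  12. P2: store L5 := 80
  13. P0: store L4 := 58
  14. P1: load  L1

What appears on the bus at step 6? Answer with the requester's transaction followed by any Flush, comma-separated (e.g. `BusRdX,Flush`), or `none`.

[1] P2: load  L4 | P0:I, P1:I, P2:E(50) | bus: BusRd
[2] P1: load  L3 | P0:I, P1:E(70), P2:I | bus: BusRd
[3] P0: load  L3 | P0:S(70), P1:S(70), P2:I | bus: BusRd
[4] P1: store L5 := 87 | P0:I, P1:M(87), P2:I | bus: BusRdX
[5] P0: store L5 := 6 | P0:M(6), P1:I, P2:I | bus: BusRdX,Flush
[6] P2: load  L0 | P0:I, P1:I, P2:E(10) | bus: BusRd
[7] P2: load  L2 | P0:I, P1:I, P2:E(20) | bus: BusRd
[8] P1: load  L1 | P0:I, P1:E(60), P2:I | bus: BusRd
[9] P2: store L5 := 97 | P0:I, P1:I, P2:M(97) | bus: BusRdX,Flush
[10] P0: load  L4 | P0:S(50), P1:I, P2:S(50) | bus: BusRd
[11] P1: store L2 := 60 | P0:I, P1:M(60), P2:I | bus: BusRdX
[12] P2: store L5 := 80 | P0:I, P1:I, P2:M(80) | bus: none
[13] P0: store L4 := 58 | P0:M(58), P1:I, P2:I | bus: BusUpgr
[14] P1: load  L1 | P0:I, P1:E(60), P2:I | bus: none

bus = BusRd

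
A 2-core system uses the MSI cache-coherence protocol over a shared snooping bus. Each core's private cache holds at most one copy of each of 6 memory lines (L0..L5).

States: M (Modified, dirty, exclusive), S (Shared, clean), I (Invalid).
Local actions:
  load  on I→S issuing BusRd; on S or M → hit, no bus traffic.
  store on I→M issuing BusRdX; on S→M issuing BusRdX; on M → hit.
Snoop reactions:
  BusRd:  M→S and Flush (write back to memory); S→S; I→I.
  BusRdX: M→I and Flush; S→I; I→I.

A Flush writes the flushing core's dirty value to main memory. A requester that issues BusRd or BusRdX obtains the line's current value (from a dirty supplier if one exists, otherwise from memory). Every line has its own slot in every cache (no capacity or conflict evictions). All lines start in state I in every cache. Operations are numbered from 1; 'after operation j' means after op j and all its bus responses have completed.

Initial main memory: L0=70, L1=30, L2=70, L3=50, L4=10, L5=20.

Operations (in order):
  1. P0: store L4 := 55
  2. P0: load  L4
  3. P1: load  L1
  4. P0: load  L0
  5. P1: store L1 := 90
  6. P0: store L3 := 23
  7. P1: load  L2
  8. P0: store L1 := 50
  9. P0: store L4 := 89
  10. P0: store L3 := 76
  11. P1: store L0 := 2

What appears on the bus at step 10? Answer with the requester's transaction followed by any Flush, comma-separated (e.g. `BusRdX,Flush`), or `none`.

1. P0: store L4 := 55  bus=[BusRdX]  L4: P0=M P1=I  mem[L4]=10
2. P0: load  L4  bus=[-]  L4: P0=M P1=I  mem[L4]=10
3. P1: load  L1  bus=[BusRd]  L1: P0=I P1=S  mem[L1]=30
4. P0: load  L0  bus=[BusRd]  L0: P0=S P1=I  mem[L0]=70
5. P1: store L1 := 90  bus=[BusRdX]  L1: P0=I P1=M  mem[L1]=30
6. P0: store L3 := 23  bus=[BusRdX]  L3: P0=M P1=I  mem[L3]=50
7. P1: load  L2  bus=[BusRd]  L2: P0=I P1=S  mem[L2]=70
8. P0: store L1 := 50  bus=[BusRdX,Flush]  L1: P0=M P1=I  mem[L1]=90
9. P0: store L4 := 89  bus=[-]  L4: P0=M P1=I  mem[L4]=10
10. P0: store L3 := 76  bus=[-]  L3: P0=M P1=I  mem[L3]=50
11. P1: store L0 := 2  bus=[BusRdX]  L0: P0=I P1=M  mem[L0]=70

bus = none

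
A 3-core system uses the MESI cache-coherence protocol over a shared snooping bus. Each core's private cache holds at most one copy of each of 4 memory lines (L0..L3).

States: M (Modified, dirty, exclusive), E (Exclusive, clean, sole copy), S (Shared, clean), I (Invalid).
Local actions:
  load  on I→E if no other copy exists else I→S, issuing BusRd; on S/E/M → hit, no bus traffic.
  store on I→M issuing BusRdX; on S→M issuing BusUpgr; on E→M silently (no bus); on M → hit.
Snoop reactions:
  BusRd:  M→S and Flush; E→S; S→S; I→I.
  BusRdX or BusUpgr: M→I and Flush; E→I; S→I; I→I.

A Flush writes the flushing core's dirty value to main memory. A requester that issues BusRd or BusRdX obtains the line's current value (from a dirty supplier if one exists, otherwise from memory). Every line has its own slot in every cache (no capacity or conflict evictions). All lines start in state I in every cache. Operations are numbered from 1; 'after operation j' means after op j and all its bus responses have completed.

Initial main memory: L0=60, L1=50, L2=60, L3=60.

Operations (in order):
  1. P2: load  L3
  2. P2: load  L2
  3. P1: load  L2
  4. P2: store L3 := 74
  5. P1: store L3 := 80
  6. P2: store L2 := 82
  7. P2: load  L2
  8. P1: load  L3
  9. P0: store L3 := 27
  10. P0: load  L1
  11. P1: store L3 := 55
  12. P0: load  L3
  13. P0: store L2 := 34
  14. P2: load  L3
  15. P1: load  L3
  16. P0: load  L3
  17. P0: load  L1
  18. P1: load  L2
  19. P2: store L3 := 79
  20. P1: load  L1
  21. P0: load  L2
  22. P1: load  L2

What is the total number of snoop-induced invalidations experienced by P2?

invalidations = 2

  op1 P2: load  L3 → I/I/E on L3; bus BusRd; mem=60
  op2 P2: load  L2 → I/I/E on L2; bus BusRd; mem=60
  op3 P1: load  L2 → I/S/S on L2; bus BusRd; mem=60
  op4 P2: store L3 := 74 → I/I/M on L3; bus (none); mem=60
  op5 P1: store L3 := 80 → I/M/I on L3; bus BusRdX Flush; mem=74
  op6 P2: store L2 := 82 → I/I/M on L2; bus BusUpgr; mem=60
  op7 P2: load  L2 → I/I/M on L2; bus (none); mem=60
  op8 P1: load  L3 → I/M/I on L3; bus (none); mem=74
  op9 P0: store L3 := 27 → M/I/I on L3; bus BusRdX Flush; mem=80
  op10 P0: load  L1 → E/I/I on L1; bus BusRd; mem=50
  op11 P1: store L3 := 55 → I/M/I on L3; bus BusRdX Flush; mem=27
  op12 P0: load  L3 → S/S/I on L3; bus BusRd Flush; mem=55
  op13 P0: store L2 := 34 → M/I/I on L2; bus BusRdX Flush; mem=82
  op14 P2: load  L3 → S/S/S on L3; bus BusRd; mem=55
  op15 P1: load  L3 → S/S/S on L3; bus (none); mem=55
  op16 P0: load  L3 → S/S/S on L3; bus (none); mem=55
  op17 P0: load  L1 → E/I/I on L1; bus (none); mem=50
  op18 P1: load  L2 → S/S/I on L2; bus BusRd Flush; mem=34
  op19 P2: store L3 := 79 → I/I/M on L3; bus BusUpgr; mem=55
  op20 P1: load  L1 → S/S/I on L1; bus BusRd; mem=50
  op21 P0: load  L2 → S/S/I on L2; bus (none); mem=34
  op22 P1: load  L2 → S/S/I on L2; bus (none); mem=34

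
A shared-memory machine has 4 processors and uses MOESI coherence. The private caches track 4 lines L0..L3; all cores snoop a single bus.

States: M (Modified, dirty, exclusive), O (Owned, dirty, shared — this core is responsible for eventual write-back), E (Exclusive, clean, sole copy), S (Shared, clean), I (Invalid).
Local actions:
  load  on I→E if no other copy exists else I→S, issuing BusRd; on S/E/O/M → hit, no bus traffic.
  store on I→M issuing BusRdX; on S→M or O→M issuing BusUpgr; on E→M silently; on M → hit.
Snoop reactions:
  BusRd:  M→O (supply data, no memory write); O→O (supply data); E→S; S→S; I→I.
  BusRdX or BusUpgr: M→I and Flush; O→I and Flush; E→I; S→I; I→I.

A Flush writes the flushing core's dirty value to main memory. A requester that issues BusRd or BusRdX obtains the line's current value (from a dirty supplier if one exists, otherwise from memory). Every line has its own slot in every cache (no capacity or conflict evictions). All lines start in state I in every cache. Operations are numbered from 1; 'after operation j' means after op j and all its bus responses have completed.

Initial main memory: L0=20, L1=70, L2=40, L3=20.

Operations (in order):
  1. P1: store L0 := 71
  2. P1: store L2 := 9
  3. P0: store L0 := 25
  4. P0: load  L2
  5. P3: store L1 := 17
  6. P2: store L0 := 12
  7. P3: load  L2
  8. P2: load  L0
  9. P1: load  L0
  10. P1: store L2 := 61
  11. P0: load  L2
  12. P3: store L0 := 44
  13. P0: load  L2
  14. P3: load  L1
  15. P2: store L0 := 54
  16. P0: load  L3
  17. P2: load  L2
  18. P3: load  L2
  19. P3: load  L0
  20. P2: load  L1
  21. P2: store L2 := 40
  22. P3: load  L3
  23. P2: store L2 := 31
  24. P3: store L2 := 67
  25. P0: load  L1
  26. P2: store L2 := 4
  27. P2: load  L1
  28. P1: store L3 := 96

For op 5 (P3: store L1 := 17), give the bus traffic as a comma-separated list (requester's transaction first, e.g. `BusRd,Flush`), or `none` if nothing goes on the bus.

bus = BusRdX

[1] P1: store L0 := 71 | P0:I, P1:M(71), P2:I, P3:I | bus: BusRdX
[2] P1: store L2 := 9 | P0:I, P1:M(9), P2:I, P3:I | bus: BusRdX
[3] P0: store L0 := 25 | P0:M(25), P1:I, P2:I, P3:I | bus: BusRdX,Flush
[4] P0: load  L2 | P0:S(9), P1:O(9), P2:I, P3:I | bus: BusRd
[5] P3: store L1 := 17 | P0:I, P1:I, P2:I, P3:M(17) | bus: BusRdX
[6] P2: store L0 := 12 | P0:I, P1:I, P2:M(12), P3:I | bus: BusRdX,Flush
[7] P3: load  L2 | P0:S(9), P1:O(9), P2:I, P3:S(9) | bus: BusRd
[8] P2: load  L0 | P0:I, P1:I, P2:M(12), P3:I | bus: none
[9] P1: load  L0 | P0:I, P1:S(12), P2:O(12), P3:I | bus: BusRd
[10] P1: store L2 := 61 | P0:I, P1:M(61), P2:I, P3:I | bus: BusUpgr
[11] P0: load  L2 | P0:S(61), P1:O(61), P2:I, P3:I | bus: BusRd
[12] P3: store L0 := 44 | P0:I, P1:I, P2:I, P3:M(44) | bus: BusRdX,Flush
[13] P0: load  L2 | P0:S(61), P1:O(61), P2:I, P3:I | bus: none
[14] P3: load  L1 | P0:I, P1:I, P2:I, P3:M(17) | bus: none
[15] P2: store L0 := 54 | P0:I, P1:I, P2:M(54), P3:I | bus: BusRdX,Flush
[16] P0: load  L3 | P0:E(20), P1:I, P2:I, P3:I | bus: BusRd
[17] P2: load  L2 | P0:S(61), P1:O(61), P2:S(61), P3:I | bus: BusRd
[18] P3: load  L2 | P0:S(61), P1:O(61), P2:S(61), P3:S(61) | bus: BusRd
[19] P3: load  L0 | P0:I, P1:I, P2:O(54), P3:S(54) | bus: BusRd
[20] P2: load  L1 | P0:I, P1:I, P2:S(17), P3:O(17) | bus: BusRd
[21] P2: store L2 := 40 | P0:I, P1:I, P2:M(40), P3:I | bus: BusUpgr,Flush
[22] P3: load  L3 | P0:S(20), P1:I, P2:I, P3:S(20) | bus: BusRd
[23] P2: store L2 := 31 | P0:I, P1:I, P2:M(31), P3:I | bus: none
[24] P3: store L2 := 67 | P0:I, P1:I, P2:I, P3:M(67) | bus: BusRdX,Flush
[25] P0: load  L1 | P0:S(17), P1:I, P2:S(17), P3:O(17) | bus: BusRd
[26] P2: store L2 := 4 | P0:I, P1:I, P2:M(4), P3:I | bus: BusRdX,Flush
[27] P2: load  L1 | P0:S(17), P1:I, P2:S(17), P3:O(17) | bus: none
[28] P1: store L3 := 96 | P0:I, P1:M(96), P2:I, P3:I | bus: BusRdX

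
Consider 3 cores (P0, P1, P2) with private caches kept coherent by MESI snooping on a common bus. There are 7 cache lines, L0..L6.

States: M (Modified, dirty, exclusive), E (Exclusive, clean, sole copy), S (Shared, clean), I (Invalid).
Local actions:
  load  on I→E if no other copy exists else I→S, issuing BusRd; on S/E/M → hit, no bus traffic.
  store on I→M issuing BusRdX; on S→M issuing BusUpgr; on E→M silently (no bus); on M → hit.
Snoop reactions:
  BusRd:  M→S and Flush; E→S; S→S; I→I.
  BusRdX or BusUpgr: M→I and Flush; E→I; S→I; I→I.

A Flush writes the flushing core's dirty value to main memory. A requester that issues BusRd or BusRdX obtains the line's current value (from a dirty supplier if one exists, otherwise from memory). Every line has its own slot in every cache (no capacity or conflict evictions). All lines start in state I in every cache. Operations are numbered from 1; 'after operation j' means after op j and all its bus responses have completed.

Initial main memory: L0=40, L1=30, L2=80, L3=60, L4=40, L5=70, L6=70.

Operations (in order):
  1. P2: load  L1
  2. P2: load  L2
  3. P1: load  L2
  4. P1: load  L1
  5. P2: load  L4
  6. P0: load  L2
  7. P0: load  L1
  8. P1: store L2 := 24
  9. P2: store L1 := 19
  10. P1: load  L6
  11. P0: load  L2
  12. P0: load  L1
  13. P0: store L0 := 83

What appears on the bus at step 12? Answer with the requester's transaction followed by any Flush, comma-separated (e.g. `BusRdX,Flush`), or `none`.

bus = BusRd,Flush

[1] P2: load  L1 | P0:I, P1:I, P2:E(30) | bus: BusRd
[2] P2: load  L2 | P0:I, P1:I, P2:E(80) | bus: BusRd
[3] P1: load  L2 | P0:I, P1:S(80), P2:S(80) | bus: BusRd
[4] P1: load  L1 | P0:I, P1:S(30), P2:S(30) | bus: BusRd
[5] P2: load  L4 | P0:I, P1:I, P2:E(40) | bus: BusRd
[6] P0: load  L2 | P0:S(80), P1:S(80), P2:S(80) | bus: BusRd
[7] P0: load  L1 | P0:S(30), P1:S(30), P2:S(30) | bus: BusRd
[8] P1: store L2 := 24 | P0:I, P1:M(24), P2:I | bus: BusUpgr
[9] P2: store L1 := 19 | P0:I, P1:I, P2:M(19) | bus: BusUpgr
[10] P1: load  L6 | P0:I, P1:E(70), P2:I | bus: BusRd
[11] P0: load  L2 | P0:S(24), P1:S(24), P2:I | bus: BusRd,Flush
[12] P0: load  L1 | P0:S(19), P1:I, P2:S(19) | bus: BusRd,Flush
[13] P0: store L0 := 83 | P0:M(83), P1:I, P2:I | bus: BusRdX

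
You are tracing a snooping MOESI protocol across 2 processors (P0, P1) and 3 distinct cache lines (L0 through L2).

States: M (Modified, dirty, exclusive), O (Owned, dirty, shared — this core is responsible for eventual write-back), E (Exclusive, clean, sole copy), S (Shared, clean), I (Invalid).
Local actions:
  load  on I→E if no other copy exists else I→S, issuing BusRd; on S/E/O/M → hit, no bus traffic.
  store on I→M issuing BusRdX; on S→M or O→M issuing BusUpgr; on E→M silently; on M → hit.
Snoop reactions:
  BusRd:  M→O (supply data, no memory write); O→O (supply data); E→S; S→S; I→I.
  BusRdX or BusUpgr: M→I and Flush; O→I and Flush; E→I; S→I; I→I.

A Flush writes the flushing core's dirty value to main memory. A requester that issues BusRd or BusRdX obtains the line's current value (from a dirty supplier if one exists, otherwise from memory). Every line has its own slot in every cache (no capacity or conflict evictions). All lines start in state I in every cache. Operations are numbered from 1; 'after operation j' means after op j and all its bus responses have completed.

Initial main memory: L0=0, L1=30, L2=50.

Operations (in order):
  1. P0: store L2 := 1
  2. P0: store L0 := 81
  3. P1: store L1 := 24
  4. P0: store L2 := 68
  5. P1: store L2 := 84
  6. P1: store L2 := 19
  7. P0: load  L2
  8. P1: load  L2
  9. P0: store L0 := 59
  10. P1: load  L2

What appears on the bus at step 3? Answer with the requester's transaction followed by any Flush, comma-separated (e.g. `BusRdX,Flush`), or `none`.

1. P0: store L2 := 1  bus=[BusRdX]  L2: P0=M P1=I  mem[L2]=50
2. P0: store L0 := 81  bus=[BusRdX]  L0: P0=M P1=I  mem[L0]=0
3. P1: store L1 := 24  bus=[BusRdX]  L1: P0=I P1=M  mem[L1]=30
4. P0: store L2 := 68  bus=[-]  L2: P0=M P1=I  mem[L2]=50
5. P1: store L2 := 84  bus=[BusRdX,Flush]  L2: P0=I P1=M  mem[L2]=68
6. P1: store L2 := 19  bus=[-]  L2: P0=I P1=M  mem[L2]=68
7. P0: load  L2  bus=[BusRd]  L2: P0=S P1=O  mem[L2]=68
8. P1: load  L2  bus=[-]  L2: P0=S P1=O  mem[L2]=68
9. P0: store L0 := 59  bus=[-]  L0: P0=M P1=I  mem[L0]=0
10. P1: load  L2  bus=[-]  L2: P0=S P1=O  mem[L2]=68

bus = BusRdX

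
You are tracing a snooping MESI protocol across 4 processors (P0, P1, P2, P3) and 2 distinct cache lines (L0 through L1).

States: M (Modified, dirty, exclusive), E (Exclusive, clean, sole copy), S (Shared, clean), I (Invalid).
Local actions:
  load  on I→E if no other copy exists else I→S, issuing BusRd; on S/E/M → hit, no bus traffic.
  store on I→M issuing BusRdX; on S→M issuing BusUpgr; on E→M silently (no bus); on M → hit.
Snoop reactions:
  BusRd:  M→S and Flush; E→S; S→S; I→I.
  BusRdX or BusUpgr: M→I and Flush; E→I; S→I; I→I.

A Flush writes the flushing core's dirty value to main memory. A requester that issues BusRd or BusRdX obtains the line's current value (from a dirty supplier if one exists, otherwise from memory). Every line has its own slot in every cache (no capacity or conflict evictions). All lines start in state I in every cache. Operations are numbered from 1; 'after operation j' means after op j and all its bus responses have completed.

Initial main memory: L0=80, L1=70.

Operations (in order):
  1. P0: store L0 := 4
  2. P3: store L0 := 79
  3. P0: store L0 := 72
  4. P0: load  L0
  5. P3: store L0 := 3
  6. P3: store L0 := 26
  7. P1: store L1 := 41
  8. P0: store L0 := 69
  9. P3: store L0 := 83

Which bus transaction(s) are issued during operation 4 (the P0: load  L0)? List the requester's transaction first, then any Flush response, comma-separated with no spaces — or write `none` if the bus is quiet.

bus = none

step 1: P0: store L0 := 4  ⟶  MIII  (L0)  txn=BusRdX  M[L0]=80
step 2: P3: store L0 := 79  ⟶  IIIM  (L0)  txn=BusRdX+Flush  M[L0]=4
step 3: P0: store L0 := 72  ⟶  MIII  (L0)  txn=BusRdX+Flush  M[L0]=79
step 4: P0: load  L0  ⟶  MIII  (L0)  txn=∅  M[L0]=79
step 5: P3: store L0 := 3  ⟶  IIIM  (L0)  txn=BusRdX+Flush  M[L0]=72
step 6: P3: store L0 := 26  ⟶  IIIM  (L0)  txn=∅  M[L0]=72
step 7: P1: store L1 := 41  ⟶  IMII  (L1)  txn=BusRdX  M[L1]=70
step 8: P0: store L0 := 69  ⟶  MIII  (L0)  txn=BusRdX+Flush  M[L0]=26
step 9: P3: store L0 := 83  ⟶  IIIM  (L0)  txn=BusRdX+Flush  M[L0]=69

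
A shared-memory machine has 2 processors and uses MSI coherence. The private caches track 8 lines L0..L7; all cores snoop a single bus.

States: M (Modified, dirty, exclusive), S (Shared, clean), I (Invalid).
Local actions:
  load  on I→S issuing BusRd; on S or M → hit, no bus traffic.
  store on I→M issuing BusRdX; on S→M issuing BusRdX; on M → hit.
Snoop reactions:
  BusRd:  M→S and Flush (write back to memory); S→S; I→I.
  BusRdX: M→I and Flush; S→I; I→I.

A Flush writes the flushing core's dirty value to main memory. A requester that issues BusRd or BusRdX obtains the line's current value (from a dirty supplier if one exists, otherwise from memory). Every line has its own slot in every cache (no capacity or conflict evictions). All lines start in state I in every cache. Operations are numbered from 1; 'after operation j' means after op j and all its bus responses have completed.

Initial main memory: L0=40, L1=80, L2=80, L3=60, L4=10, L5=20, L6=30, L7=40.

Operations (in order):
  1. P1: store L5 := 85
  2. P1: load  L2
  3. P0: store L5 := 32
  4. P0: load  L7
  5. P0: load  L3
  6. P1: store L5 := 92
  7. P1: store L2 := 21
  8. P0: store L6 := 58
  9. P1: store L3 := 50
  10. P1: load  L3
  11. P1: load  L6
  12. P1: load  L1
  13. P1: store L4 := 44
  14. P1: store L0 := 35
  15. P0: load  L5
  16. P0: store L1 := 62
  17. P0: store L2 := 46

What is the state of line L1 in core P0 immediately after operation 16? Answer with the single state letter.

state = M

  op1 P1: store L5 := 85 → I/M on L5; bus BusRdX; mem=20
  op2 P1: load  L2 → I/S on L2; bus BusRd; mem=80
  op3 P0: store L5 := 32 → M/I on L5; bus BusRdX Flush; mem=85
  op4 P0: load  L7 → S/I on L7; bus BusRd; mem=40
  op5 P0: load  L3 → S/I on L3; bus BusRd; mem=60
  op6 P1: store L5 := 92 → I/M on L5; bus BusRdX Flush; mem=32
  op7 P1: store L2 := 21 → I/M on L2; bus BusRdX; mem=80
  op8 P0: store L6 := 58 → M/I on L6; bus BusRdX; mem=30
  op9 P1: store L3 := 50 → I/M on L3; bus BusRdX; mem=60
  op10 P1: load  L3 → I/M on L3; bus (none); mem=60
  op11 P1: load  L6 → S/S on L6; bus BusRd Flush; mem=58
  op12 P1: load  L1 → I/S on L1; bus BusRd; mem=80
  op13 P1: store L4 := 44 → I/M on L4; bus BusRdX; mem=10
  op14 P1: store L0 := 35 → I/M on L0; bus BusRdX; mem=40
  op15 P0: load  L5 → S/S on L5; bus BusRd Flush; mem=92
  op16 P0: store L1 := 62 → M/I on L1; bus BusRdX; mem=80
  op17 P0: store L2 := 46 → M/I on L2; bus BusRdX Flush; mem=21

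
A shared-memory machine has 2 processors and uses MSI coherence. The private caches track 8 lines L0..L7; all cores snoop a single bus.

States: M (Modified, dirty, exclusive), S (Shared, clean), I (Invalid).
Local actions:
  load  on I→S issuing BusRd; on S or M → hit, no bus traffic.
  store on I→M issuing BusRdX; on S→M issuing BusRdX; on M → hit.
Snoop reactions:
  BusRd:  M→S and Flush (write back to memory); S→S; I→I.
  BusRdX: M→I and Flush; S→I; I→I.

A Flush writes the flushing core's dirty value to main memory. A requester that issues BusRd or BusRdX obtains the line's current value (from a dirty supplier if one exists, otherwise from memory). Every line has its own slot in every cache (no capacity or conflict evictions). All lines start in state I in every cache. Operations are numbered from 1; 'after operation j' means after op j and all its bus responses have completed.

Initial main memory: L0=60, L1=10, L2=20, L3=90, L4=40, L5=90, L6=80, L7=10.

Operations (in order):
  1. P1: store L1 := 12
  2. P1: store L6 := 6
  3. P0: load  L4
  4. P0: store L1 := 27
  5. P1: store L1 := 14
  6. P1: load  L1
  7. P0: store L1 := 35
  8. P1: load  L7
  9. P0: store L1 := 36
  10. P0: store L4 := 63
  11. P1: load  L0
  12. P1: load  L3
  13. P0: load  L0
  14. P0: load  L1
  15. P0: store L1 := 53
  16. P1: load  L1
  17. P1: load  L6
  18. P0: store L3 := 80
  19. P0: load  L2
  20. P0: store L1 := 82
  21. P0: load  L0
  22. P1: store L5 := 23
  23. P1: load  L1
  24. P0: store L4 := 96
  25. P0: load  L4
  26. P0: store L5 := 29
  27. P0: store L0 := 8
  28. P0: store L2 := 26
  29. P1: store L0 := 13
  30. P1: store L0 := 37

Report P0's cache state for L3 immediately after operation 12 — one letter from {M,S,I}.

step 1: P1: store L1 := 12  ⟶  IM  (L1)  txn=BusRdX  M[L1]=10
step 2: P1: store L6 := 6  ⟶  IM  (L6)  txn=BusRdX  M[L6]=80
step 3: P0: load  L4  ⟶  SI  (L4)  txn=BusRd  M[L4]=40
step 4: P0: store L1 := 27  ⟶  MI  (L1)  txn=BusRdX+Flush  M[L1]=12
step 5: P1: store L1 := 14  ⟶  IM  (L1)  txn=BusRdX+Flush  M[L1]=27
step 6: P1: load  L1  ⟶  IM  (L1)  txn=∅  M[L1]=27
step 7: P0: store L1 := 35  ⟶  MI  (L1)  txn=BusRdX+Flush  M[L1]=14
step 8: P1: load  L7  ⟶  IS  (L7)  txn=BusRd  M[L7]=10
step 9: P0: store L1 := 36  ⟶  MI  (L1)  txn=∅  M[L1]=14
step 10: P0: store L4 := 63  ⟶  MI  (L4)  txn=BusRdX  M[L4]=40
step 11: P1: load  L0  ⟶  IS  (L0)  txn=BusRd  M[L0]=60
step 12: P1: load  L3  ⟶  IS  (L3)  txn=BusRd  M[L3]=90
step 13: P0: load  L0  ⟶  SS  (L0)  txn=BusRd  M[L0]=60
step 14: P0: load  L1  ⟶  MI  (L1)  txn=∅  M[L1]=14
step 15: P0: store L1 := 53  ⟶  MI  (L1)  txn=∅  M[L1]=14
step 16: P1: load  L1  ⟶  SS  (L1)  txn=BusRd+Flush  M[L1]=53
step 17: P1: load  L6  ⟶  IM  (L6)  txn=∅  M[L6]=80
step 18: P0: store L3 := 80  ⟶  MI  (L3)  txn=BusRdX  M[L3]=90
step 19: P0: load  L2  ⟶  SI  (L2)  txn=BusRd  M[L2]=20
step 20: P0: store L1 := 82  ⟶  MI  (L1)  txn=BusRdX  M[L1]=53
step 21: P0: load  L0  ⟶  SS  (L0)  txn=∅  M[L0]=60
step 22: P1: store L5 := 23  ⟶  IM  (L5)  txn=BusRdX  M[L5]=90
step 23: P1: load  L1  ⟶  SS  (L1)  txn=BusRd+Flush  M[L1]=82
step 24: P0: store L4 := 96  ⟶  MI  (L4)  txn=∅  M[L4]=40
step 25: P0: load  L4  ⟶  MI  (L4)  txn=∅  M[L4]=40
step 26: P0: store L5 := 29  ⟶  MI  (L5)  txn=BusRdX+Flush  M[L5]=23
step 27: P0: store L0 := 8  ⟶  MI  (L0)  txn=BusRdX  M[L0]=60
step 28: P0: store L2 := 26  ⟶  MI  (L2)  txn=BusRdX  M[L2]=20
step 29: P1: store L0 := 13  ⟶  IM  (L0)  txn=BusRdX+Flush  M[L0]=8
step 30: P1: store L0 := 37  ⟶  IM  (L0)  txn=∅  M[L0]=8

state = I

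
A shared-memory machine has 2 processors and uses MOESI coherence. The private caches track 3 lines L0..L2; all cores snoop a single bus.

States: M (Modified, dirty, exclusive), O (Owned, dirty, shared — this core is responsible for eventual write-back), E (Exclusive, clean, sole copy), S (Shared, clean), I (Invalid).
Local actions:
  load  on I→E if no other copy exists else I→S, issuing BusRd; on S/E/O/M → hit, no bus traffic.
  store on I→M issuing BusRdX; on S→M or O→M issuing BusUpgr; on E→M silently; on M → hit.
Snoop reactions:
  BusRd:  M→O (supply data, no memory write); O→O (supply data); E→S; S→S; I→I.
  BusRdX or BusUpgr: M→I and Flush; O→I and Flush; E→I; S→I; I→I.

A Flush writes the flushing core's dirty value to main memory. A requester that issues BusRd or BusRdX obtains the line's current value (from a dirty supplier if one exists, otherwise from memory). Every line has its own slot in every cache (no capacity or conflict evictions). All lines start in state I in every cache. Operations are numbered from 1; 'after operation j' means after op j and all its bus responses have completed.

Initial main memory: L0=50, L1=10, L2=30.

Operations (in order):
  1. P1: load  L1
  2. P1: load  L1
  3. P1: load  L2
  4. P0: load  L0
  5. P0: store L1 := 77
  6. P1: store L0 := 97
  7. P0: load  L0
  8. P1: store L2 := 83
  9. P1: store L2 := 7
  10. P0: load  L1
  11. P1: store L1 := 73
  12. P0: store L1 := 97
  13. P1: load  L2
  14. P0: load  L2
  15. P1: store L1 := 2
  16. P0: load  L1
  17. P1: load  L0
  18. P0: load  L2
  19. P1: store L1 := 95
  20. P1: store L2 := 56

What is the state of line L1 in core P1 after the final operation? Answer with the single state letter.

state = M

  op1 P1: load  L1 → I/E on L1; bus BusRd; mem=10
  op2 P1: load  L1 → I/E on L1; bus (none); mem=10
  op3 P1: load  L2 → I/E on L2; bus BusRd; mem=30
  op4 P0: load  L0 → E/I on L0; bus BusRd; mem=50
  op5 P0: store L1 := 77 → M/I on L1; bus BusRdX; mem=10
  op6 P1: store L0 := 97 → I/M on L0; bus BusRdX; mem=50
  op7 P0: load  L0 → S/O on L0; bus BusRd; mem=50
  op8 P1: store L2 := 83 → I/M on L2; bus (none); mem=30
  op9 P1: store L2 := 7 → I/M on L2; bus (none); mem=30
  op10 P0: load  L1 → M/I on L1; bus (none); mem=10
  op11 P1: store L1 := 73 → I/M on L1; bus BusRdX Flush; mem=77
  op12 P0: store L1 := 97 → M/I on L1; bus BusRdX Flush; mem=73
  op13 P1: load  L2 → I/M on L2; bus (none); mem=30
  op14 P0: load  L2 → S/O on L2; bus BusRd; mem=30
  op15 P1: store L1 := 2 → I/M on L1; bus BusRdX Flush; mem=97
  op16 P0: load  L1 → S/O on L1; bus BusRd; mem=97
  op17 P1: load  L0 → S/O on L0; bus (none); mem=50
  op18 P0: load  L2 → S/O on L2; bus (none); mem=30
  op19 P1: store L1 := 95 → I/M on L1; bus BusUpgr; mem=97
  op20 P1: store L2 := 56 → I/M on L2; bus BusUpgr; mem=30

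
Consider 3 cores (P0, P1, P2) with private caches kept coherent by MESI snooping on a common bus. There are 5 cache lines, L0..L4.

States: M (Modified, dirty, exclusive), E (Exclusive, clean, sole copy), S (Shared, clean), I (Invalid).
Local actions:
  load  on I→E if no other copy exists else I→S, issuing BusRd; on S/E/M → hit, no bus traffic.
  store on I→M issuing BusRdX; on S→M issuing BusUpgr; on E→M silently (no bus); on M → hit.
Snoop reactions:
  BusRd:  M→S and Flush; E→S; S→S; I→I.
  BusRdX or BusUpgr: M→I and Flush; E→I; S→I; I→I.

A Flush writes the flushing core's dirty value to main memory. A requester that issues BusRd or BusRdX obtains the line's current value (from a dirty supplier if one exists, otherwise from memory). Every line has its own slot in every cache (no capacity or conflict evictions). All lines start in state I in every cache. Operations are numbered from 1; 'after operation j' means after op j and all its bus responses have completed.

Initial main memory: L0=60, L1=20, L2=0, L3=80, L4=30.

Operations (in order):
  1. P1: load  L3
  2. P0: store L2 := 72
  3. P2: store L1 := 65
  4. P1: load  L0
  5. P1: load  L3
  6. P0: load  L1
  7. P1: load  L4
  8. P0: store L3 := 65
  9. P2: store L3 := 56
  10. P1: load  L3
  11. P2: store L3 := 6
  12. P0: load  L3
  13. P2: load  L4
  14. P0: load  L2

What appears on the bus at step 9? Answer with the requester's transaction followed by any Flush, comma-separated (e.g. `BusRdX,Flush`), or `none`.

[1] P1: load  L3 | P0:I, P1:E(80), P2:I | bus: BusRd
[2] P0: store L2 := 72 | P0:M(72), P1:I, P2:I | bus: BusRdX
[3] P2: store L1 := 65 | P0:I, P1:I, P2:M(65) | bus: BusRdX
[4] P1: load  L0 | P0:I, P1:E(60), P2:I | bus: BusRd
[5] P1: load  L3 | P0:I, P1:E(80), P2:I | bus: none
[6] P0: load  L1 | P0:S(65), P1:I, P2:S(65) | bus: BusRd,Flush
[7] P1: load  L4 | P0:I, P1:E(30), P2:I | bus: BusRd
[8] P0: store L3 := 65 | P0:M(65), P1:I, P2:I | bus: BusRdX
[9] P2: store L3 := 56 | P0:I, P1:I, P2:M(56) | bus: BusRdX,Flush
[10] P1: load  L3 | P0:I, P1:S(56), P2:S(56) | bus: BusRd,Flush
[11] P2: store L3 := 6 | P0:I, P1:I, P2:M(6) | bus: BusUpgr
[12] P0: load  L3 | P0:S(6), P1:I, P2:S(6) | bus: BusRd,Flush
[13] P2: load  L4 | P0:I, P1:S(30), P2:S(30) | bus: BusRd
[14] P0: load  L2 | P0:M(72), P1:I, P2:I | bus: none

bus = BusRdX,Flush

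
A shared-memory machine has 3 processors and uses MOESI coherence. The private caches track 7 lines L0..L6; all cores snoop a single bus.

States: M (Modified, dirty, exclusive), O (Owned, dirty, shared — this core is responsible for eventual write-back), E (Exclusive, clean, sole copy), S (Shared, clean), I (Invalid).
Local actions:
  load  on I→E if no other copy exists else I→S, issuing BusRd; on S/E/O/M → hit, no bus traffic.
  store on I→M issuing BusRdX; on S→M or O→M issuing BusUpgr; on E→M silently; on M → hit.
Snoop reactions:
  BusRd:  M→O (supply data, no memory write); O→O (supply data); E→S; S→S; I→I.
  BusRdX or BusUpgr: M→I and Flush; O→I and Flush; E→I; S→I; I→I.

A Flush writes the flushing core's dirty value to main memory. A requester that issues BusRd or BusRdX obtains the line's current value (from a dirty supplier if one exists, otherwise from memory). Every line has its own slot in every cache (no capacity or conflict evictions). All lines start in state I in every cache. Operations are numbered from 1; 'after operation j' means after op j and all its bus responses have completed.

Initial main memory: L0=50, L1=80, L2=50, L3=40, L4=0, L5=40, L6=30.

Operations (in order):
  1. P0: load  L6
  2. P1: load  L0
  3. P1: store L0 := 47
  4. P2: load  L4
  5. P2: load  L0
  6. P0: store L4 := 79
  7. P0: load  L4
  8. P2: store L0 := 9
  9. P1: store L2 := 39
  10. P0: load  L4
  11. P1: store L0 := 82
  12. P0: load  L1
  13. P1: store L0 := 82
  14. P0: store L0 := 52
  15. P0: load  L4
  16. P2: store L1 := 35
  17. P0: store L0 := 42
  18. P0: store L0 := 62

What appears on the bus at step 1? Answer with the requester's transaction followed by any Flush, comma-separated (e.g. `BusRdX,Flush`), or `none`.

  op1 P0: load  L6 → E/I/I on L6; bus BusRd; mem=30
  op2 P1: load  L0 → I/E/I on L0; bus BusRd; mem=50
  op3 P1: store L0 := 47 → I/M/I on L0; bus (none); mem=50
  op4 P2: load  L4 → I/I/E on L4; bus BusRd; mem=0
  op5 P2: load  L0 → I/O/S on L0; bus BusRd; mem=50
  op6 P0: store L4 := 79 → M/I/I on L4; bus BusRdX; mem=0
  op7 P0: load  L4 → M/I/I on L4; bus (none); mem=0
  op8 P2: store L0 := 9 → I/I/M on L0; bus BusUpgr Flush; mem=47
  op9 P1: store L2 := 39 → I/M/I on L2; bus BusRdX; mem=50
  op10 P0: load  L4 → M/I/I on L4; bus (none); mem=0
  op11 P1: store L0 := 82 → I/M/I on L0; bus BusRdX Flush; mem=9
  op12 P0: load  L1 → E/I/I on L1; bus BusRd; mem=80
  op13 P1: store L0 := 82 → I/M/I on L0; bus (none); mem=9
  op14 P0: store L0 := 52 → M/I/I on L0; bus BusRdX Flush; mem=82
  op15 P0: load  L4 → M/I/I on L4; bus (none); mem=0
  op16 P2: store L1 := 35 → I/I/M on L1; bus BusRdX; mem=80
  op17 P0: store L0 := 42 → M/I/I on L0; bus (none); mem=82
  op18 P0: store L0 := 62 → M/I/I on L0; bus (none); mem=82

bus = BusRd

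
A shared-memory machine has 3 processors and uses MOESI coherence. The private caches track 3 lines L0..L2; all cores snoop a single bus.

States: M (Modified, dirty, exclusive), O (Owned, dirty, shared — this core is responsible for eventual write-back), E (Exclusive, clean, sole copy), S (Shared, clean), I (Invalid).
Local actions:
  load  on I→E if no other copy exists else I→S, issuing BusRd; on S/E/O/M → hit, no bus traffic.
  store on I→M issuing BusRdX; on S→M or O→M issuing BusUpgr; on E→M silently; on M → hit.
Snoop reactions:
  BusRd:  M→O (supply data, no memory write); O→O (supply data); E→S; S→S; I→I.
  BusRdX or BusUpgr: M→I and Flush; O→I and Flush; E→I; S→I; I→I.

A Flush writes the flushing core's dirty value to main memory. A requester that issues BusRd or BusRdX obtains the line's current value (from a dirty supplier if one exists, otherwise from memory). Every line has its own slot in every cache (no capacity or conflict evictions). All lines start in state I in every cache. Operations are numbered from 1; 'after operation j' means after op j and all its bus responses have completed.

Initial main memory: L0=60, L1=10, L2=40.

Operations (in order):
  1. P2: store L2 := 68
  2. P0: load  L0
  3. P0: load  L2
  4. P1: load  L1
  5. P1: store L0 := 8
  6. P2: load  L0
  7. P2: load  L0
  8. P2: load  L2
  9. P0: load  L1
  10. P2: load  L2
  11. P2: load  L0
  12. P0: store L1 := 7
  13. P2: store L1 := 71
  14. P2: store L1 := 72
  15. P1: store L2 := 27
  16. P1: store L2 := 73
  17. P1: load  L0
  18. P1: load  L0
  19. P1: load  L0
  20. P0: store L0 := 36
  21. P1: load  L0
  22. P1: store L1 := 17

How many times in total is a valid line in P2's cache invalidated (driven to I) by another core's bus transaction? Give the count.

invalidations = 3

[1] P2: store L2 := 68 | P0:I, P1:I, P2:M(68) | bus: BusRdX
[2] P0: load  L0 | P0:E(60), P1:I, P2:I | bus: BusRd
[3] P0: load  L2 | P0:S(68), P1:I, P2:O(68) | bus: BusRd
[4] P1: load  L1 | P0:I, P1:E(10), P2:I | bus: BusRd
[5] P1: store L0 := 8 | P0:I, P1:M(8), P2:I | bus: BusRdX
[6] P2: load  L0 | P0:I, P1:O(8), P2:S(8) | bus: BusRd
[7] P2: load  L0 | P0:I, P1:O(8), P2:S(8) | bus: none
[8] P2: load  L2 | P0:S(68), P1:I, P2:O(68) | bus: none
[9] P0: load  L1 | P0:S(10), P1:S(10), P2:I | bus: BusRd
[10] P2: load  L2 | P0:S(68), P1:I, P2:O(68) | bus: none
[11] P2: load  L0 | P0:I, P1:O(8), P2:S(8) | bus: none
[12] P0: store L1 := 7 | P0:M(7), P1:I, P2:I | bus: BusUpgr
[13] P2: store L1 := 71 | P0:I, P1:I, P2:M(71) | bus: BusRdX,Flush
[14] P2: store L1 := 72 | P0:I, P1:I, P2:M(72) | bus: none
[15] P1: store L2 := 27 | P0:I, P1:M(27), P2:I | bus: BusRdX,Flush
[16] P1: store L2 := 73 | P0:I, P1:M(73), P2:I | bus: none
[17] P1: load  L0 | P0:I, P1:O(8), P2:S(8) | bus: none
[18] P1: load  L0 | P0:I, P1:O(8), P2:S(8) | bus: none
[19] P1: load  L0 | P0:I, P1:O(8), P2:S(8) | bus: none
[20] P0: store L0 := 36 | P0:M(36), P1:I, P2:I | bus: BusRdX,Flush
[21] P1: load  L0 | P0:O(36), P1:S(36), P2:I | bus: BusRd
[22] P1: store L1 := 17 | P0:I, P1:M(17), P2:I | bus: BusRdX,Flush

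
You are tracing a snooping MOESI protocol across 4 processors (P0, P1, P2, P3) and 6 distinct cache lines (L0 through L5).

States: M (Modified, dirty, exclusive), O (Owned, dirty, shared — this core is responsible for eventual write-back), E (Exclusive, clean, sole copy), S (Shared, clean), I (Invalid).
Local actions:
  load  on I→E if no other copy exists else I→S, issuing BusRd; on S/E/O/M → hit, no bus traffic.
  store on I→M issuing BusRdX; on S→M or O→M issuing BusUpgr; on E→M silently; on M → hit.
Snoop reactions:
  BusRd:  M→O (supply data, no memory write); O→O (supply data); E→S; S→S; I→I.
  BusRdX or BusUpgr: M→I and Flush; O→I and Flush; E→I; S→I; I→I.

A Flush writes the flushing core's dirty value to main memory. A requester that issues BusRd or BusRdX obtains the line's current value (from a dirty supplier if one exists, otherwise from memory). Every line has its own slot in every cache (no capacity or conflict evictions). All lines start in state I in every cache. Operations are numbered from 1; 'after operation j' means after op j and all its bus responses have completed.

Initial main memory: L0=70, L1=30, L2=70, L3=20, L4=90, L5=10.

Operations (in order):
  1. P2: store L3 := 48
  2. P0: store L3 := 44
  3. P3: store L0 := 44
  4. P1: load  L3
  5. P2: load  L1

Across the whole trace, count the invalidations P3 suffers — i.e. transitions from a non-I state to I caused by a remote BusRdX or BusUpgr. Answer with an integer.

step 1: P2: store L3 := 48  ⟶  IIMI  (L3)  txn=BusRdX  M[L3]=20
step 2: P0: store L3 := 44  ⟶  MIII  (L3)  txn=BusRdX+Flush  M[L3]=48
step 3: P3: store L0 := 44  ⟶  IIIM  (L0)  txn=BusRdX  M[L0]=70
step 4: P1: load  L3  ⟶  OSII  (L3)  txn=BusRd  M[L3]=48
step 5: P2: load  L1  ⟶  IIEI  (L1)  txn=BusRd  M[L1]=30

invalidations = 0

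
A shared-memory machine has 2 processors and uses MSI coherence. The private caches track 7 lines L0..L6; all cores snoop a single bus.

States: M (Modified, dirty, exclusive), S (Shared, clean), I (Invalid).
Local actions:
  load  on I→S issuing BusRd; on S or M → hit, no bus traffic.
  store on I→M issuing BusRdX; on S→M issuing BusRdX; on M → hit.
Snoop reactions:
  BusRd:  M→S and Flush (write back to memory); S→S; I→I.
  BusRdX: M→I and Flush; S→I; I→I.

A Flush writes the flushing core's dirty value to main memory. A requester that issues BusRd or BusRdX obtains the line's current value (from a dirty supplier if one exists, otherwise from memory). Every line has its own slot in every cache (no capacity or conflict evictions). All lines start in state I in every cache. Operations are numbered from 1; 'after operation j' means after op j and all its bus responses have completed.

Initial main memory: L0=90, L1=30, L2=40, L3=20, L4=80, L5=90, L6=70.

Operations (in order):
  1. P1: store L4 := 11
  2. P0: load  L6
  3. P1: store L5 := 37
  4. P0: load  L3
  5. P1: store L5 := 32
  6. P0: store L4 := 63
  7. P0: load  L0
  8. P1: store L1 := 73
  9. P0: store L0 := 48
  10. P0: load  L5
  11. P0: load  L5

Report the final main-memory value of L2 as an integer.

step 1: P1: store L4 := 11  ⟶  IM  (L4)  txn=BusRdX  M[L4]=80
step 2: P0: load  L6  ⟶  SI  (L6)  txn=BusRd  M[L6]=70
step 3: P1: store L5 := 37  ⟶  IM  (L5)  txn=BusRdX  M[L5]=90
step 4: P0: load  L3  ⟶  SI  (L3)  txn=BusRd  M[L3]=20
step 5: P1: store L5 := 32  ⟶  IM  (L5)  txn=∅  M[L5]=90
step 6: P0: store L4 := 63  ⟶  MI  (L4)  txn=BusRdX+Flush  M[L4]=11
step 7: P0: load  L0  ⟶  SI  (L0)  txn=BusRd  M[L0]=90
step 8: P1: store L1 := 73  ⟶  IM  (L1)  txn=BusRdX  M[L1]=30
step 9: P0: store L0 := 48  ⟶  MI  (L0)  txn=BusRdX  M[L0]=90
step 10: P0: load  L5  ⟶  SS  (L5)  txn=BusRd+Flush  M[L5]=32
step 11: P0: load  L5  ⟶  SS  (L5)  txn=∅  M[L5]=32

memory[L2] = 40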